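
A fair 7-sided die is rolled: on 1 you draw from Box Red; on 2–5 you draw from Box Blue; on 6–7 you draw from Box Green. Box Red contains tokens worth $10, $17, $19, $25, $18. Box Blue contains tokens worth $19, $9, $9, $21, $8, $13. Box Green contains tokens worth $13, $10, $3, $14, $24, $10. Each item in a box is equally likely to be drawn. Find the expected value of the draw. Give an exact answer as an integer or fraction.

E[X | Box Red] = (10 + 17 + 19 + 25 + 18)/5 = 89/5
E[X | Box Blue] = (19 + 9 + 9 + 21 + 8 + 13)/6 = 79/6
E[X | Box Green] = (13 + 10 + 3 + 14 + 24 + 10)/6 = 37/3
E[X] = (1/7)·89/5 + (4/7)·79/6 + (2/7)·37/3 = 1427/105

1427/105 dollars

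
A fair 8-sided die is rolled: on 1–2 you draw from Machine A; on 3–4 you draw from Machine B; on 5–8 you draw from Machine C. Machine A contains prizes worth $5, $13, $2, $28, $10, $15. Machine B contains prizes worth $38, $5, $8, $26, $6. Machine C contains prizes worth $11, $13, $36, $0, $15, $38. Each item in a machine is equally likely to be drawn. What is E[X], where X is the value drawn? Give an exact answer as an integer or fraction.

1993/120 dollars

E[X | Machine A] = (5 + 13 + 2 + 28 + 10 + 15)/6 = 73/6
E[X | Machine B] = (38 + 5 + 8 + 26 + 6)/5 = 83/5
E[X | Machine C] = (11 + 13 + 36 + 0 + 15 + 38)/6 = 113/6
E[X] = (1/4)·73/6 + (1/4)·83/5 + (1/2)·113/6 = 1993/120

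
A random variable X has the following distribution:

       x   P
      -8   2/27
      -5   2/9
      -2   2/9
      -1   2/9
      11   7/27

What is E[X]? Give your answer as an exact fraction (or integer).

13/27

E[X] = (2/27)·(-8) + (2/9)·(-5) + (2/9)·(-2) + (2/9)·(-1) + (7/27)·11
     = 13/27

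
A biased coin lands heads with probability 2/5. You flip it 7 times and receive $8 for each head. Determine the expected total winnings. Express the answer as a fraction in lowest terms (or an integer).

112/5 dollars

E[#heads] = 7·2/5 = 14/5 (linearity over flips).
E[winnings] = 8·14/5 = 112/5.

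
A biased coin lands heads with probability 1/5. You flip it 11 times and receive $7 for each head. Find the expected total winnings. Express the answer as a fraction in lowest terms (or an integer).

E[#heads] = 11·1/5 = 11/5 (linearity over flips).
E[winnings] = 7·11/5 = 77/5.

77/5 dollars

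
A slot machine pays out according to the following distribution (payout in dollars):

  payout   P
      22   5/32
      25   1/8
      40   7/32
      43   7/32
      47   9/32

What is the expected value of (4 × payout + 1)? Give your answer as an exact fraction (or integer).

611/4

E[4x+1] = (5/32)·89 + (1/8)·101 + (7/32)·161 + (7/32)·173 + (9/32)·189
     = 611/4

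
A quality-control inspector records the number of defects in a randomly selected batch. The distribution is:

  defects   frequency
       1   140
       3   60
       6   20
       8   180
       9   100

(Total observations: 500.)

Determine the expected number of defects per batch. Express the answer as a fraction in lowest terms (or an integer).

139/25

Total = 500, so P(defects=1) = 140/500, etc.
E[X] = (7/25)·1 + (3/25)·3 + (1/25)·6 + (9/25)·8 + (1/5)·9
     = 139/25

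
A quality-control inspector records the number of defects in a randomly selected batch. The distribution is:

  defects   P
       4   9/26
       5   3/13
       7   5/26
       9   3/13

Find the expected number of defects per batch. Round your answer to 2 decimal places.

5.96

E[X] = (9/26)·4 + (3/13)·5 + (5/26)·7 + (3/13)·9
     = 155/26 ≈ 5.96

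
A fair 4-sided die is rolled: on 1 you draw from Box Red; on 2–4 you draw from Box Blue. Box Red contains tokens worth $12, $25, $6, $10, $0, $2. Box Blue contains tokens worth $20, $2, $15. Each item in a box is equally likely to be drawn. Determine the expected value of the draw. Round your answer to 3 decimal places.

E[X | Box Red] = (12 + 25 + 6 + 10 + 0 + 2)/6 = 55/6
E[X | Box Blue] = (20 + 2 + 15)/3 = 37/3
E[X] = (1/4)·55/6 + (3/4)·37/3 = 277/24 ≈ 11.542

$11.542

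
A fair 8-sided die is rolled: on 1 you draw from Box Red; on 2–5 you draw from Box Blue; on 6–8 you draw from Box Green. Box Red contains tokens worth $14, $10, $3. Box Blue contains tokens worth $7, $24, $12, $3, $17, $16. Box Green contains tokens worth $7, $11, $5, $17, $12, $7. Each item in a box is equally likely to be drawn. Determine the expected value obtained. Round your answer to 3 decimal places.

E[X | Box Red] = (14 + 10 + 3)/3 = 9
E[X | Box Blue] = (7 + 24 + 12 + 3 + 17 + 16)/6 = 79/6
E[X | Box Green] = (7 + 11 + 5 + 17 + 12 + 7)/6 = 59/6
E[X] = (1/8)·9 + (1/2)·79/6 + (3/8)·59/6 = 547/48 ≈ 11.396

$11.396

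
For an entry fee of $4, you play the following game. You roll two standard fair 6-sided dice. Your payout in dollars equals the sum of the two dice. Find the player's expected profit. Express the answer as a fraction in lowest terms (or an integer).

$3

Distribution of the sum of the two dice: 2 w.p. 1/36, 3 w.p. 1/18, 4 w.p. 1/12, 5 w.p. 1/9, 6 w.p. 5/36, 7 w.p. 1/6, …
E[payout] = (1/36)·2 + (1/18)·3 + (1/12)·4 + (1/9)·5 + (5/36)·6 + (1/6)·7 + (5/36)·8 + (1/9)·9 + (1/12)·10 + (1/18)·11 + (1/36)·12 = 7
Expected profit = 7 − 4 = 3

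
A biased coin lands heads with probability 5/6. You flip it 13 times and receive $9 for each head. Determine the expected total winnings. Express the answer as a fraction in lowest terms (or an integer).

E[#heads] = 13·5/6 = 65/6 (linearity over flips).
E[winnings] = 9·65/6 = 195/2.

195/2 dollars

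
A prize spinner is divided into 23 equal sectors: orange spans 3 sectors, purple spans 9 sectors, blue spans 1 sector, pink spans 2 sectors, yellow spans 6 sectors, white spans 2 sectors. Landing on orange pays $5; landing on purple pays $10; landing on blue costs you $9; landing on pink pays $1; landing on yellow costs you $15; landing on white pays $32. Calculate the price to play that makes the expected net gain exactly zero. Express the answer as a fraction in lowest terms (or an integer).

E[payout] = (3/23)·5 + (9/23)·10 + (1/23)·(-9) + (2/23)·1 + (6/23)·(-15) + (2/23)·32 = 72/23
Fair fee = E[payout] = 72/23

72/23 dollars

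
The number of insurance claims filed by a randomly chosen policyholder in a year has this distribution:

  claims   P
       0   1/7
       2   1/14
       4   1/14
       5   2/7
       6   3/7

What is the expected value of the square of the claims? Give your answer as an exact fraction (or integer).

24

E[X²] = (1/7)·0 + (1/14)·4 + (1/14)·16 + (2/7)·25 + (3/7)·36
     = 24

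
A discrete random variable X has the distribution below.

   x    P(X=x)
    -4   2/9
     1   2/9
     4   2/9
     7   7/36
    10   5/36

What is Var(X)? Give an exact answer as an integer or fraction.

E[X] = (2/9)·(-4) + (2/9)·1 + (2/9)·4 + (7/36)·7 + (5/36)·10 = 107/36
E[X²] = (2/9)·16 + (2/9)·1 + (2/9)·16 + (7/36)·49 + (5/36)·100 = 123/4
Var(X) = 123/4 − (107/36)² = 28403/1296

28403/1296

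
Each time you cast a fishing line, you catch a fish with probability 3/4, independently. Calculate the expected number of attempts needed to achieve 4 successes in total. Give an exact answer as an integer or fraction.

By linearity (sum of 4 independent geometric waits), E[trials] = 4/p = 4/(3/4) = 16/3.

16/3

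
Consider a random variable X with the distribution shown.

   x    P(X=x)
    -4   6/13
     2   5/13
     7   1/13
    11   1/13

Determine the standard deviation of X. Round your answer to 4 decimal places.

E[X] = 4/13, E[X²] = 22
Var(X) = E[X²] − (E[X])² = 22 − 16/169 = 3702/169
SD(X) = √(3702/169) ≈ 4.6803

4.6803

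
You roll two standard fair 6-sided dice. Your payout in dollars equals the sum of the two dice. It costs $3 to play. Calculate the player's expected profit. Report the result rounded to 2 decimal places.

$4.00

Distribution of the sum of the two dice: 2 w.p. 1/36, 3 w.p. 1/18, 4 w.p. 1/12, 5 w.p. 1/9, 6 w.p. 5/36, 7 w.p. 1/6, …
E[payout] = (1/36)·2 + (1/18)·3 + (1/12)·4 + (1/9)·5 + (5/36)·6 + (1/6)·7 + (5/36)·8 + (1/9)·9 + (1/12)·10 + (1/18)·11 + (1/36)·12 = 7
Expected profit = 7 − 3 = 4 ≈ $4.00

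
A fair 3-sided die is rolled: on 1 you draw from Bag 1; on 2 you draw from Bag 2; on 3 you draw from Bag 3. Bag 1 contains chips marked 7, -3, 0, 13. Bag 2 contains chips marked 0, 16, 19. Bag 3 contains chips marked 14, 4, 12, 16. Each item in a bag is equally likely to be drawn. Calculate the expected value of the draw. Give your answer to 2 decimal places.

9.14

E[X | Bag 1] = (7 − 3 + 0 + 13)/4 = 17/4
E[X | Bag 2] = (0 + 16 + 19)/3 = 35/3
E[X | Bag 3] = (14 + 4 + 12 + 16)/4 = 23/2
E[X] = (1/3)·17/4 + (1/3)·35/3 + (1/3)·23/2 = 329/36 ≈ 9.14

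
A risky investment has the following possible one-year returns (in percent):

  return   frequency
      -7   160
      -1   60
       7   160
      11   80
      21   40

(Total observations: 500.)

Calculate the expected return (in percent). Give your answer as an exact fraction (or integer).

83/25

Total = 500, so P(return=-7) = 160/500, etc.
E[X] = (8/25)·(-7) + (3/25)·(-1) + (8/25)·7 + (4/25)·11 + (2/25)·21
     = 83/25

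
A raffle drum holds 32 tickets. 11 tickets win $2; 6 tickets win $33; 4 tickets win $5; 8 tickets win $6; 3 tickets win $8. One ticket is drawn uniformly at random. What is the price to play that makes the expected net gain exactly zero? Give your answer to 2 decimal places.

E[payout] = (11/32)·2 + (6/32)·33 + (4/32)·5 + (8/32)·6 + (3/32)·8 = 39/4
Fair fee = E[payout] = 39/4 ≈ $9.75

$9.75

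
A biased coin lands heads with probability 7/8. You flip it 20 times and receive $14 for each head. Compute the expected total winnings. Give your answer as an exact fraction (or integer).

$245

E[#heads] = 20·7/8 = 35/2 (linearity over flips).
E[winnings] = 14·35/2 = 245.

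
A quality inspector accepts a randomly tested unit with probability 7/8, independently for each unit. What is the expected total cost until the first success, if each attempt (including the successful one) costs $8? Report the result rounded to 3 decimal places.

E[#attempts] = 1/p = 8/7; E[cost] = 8·8/7 = 64/7.
≈ 9.143

$9.143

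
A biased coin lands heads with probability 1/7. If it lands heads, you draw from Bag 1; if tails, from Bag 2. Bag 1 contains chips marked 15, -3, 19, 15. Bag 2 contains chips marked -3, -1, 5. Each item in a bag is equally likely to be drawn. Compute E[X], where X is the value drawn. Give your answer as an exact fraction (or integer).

E[X | Bag 1] = (15 − 3 + 19 + 15)/4 = 23/2
E[X | Bag 2] = (-3 − 1 + 5)/3 = 1/3
E[X] = (1/7)·23/2 + (6/7)·1/3 = 27/14

27/14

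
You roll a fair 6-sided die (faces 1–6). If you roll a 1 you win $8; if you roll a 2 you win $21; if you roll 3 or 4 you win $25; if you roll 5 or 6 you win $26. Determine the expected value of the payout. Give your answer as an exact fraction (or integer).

E[payout] = (1/6)·8 + (1/6)·21 + (1/3)·25 + (1/3)·26 = 131/6

131/6 dollars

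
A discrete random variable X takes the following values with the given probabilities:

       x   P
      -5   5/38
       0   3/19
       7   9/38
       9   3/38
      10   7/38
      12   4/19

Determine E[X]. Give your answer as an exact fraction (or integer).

231/38

E[X] = (5/38)·(-5) + (3/19)·0 + (9/38)·7 + (3/38)·9 + (7/38)·10 + (4/19)·12
     = 231/38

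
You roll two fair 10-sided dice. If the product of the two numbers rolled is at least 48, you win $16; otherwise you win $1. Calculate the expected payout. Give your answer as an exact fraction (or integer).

E[payout] = (19/25)·1 + (6/25)·16 = 23/5

23/5 dollars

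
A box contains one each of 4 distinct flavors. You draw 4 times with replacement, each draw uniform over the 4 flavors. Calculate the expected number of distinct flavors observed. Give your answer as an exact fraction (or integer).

Let Xⱼ=1 if type j appears at least once. P(Xⱼ=1) = 1 − ((4−1)/4)^4 = 175/256.
E[#distinct] = 4·175/256 = 175/64.

175/64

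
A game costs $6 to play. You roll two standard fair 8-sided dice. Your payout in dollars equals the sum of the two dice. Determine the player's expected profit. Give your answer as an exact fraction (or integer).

Distribution of the sum of the two dice: 2 w.p. 1/64, 3 w.p. 1/32, 4 w.p. 3/64, 5 w.p. 1/16, 6 w.p. 5/64, 7 w.p. 3/32, …
E[payout] = (1/64)·2 + (1/32)·3 + (3/64)·4 + (1/16)·5 + (5/64)·6 + (3/32)·7 + (7/64)·8 + (1/8)·9 + (7/64)·10 + (3/32)·11 + (5/64)·12 + (1/16)·13 + (3/64)·14 + (1/32)·15 + (1/64)·16 = 9
Expected profit = 9 − 6 = 3

$3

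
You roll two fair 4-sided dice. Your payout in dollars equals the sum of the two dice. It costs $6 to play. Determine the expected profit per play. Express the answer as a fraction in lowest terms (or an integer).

-$1

Distribution of the sum of the two dice: 2 w.p. 1/16, 3 w.p. 1/8, 4 w.p. 3/16, 5 w.p. 1/4, 6 w.p. 3/16, 7 w.p. 1/8, …
E[payout] = (1/16)·2 + (1/8)·3 + (3/16)·4 + (1/4)·5 + (3/16)·6 + (1/8)·7 + (1/16)·8 = 5
Expected profit = 5 − 6 = -1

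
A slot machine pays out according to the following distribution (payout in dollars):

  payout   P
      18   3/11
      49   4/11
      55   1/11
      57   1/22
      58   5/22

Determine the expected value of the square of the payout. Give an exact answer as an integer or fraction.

47271/22

E[X²] = (3/11)·324 + (4/11)·2401 + (1/11)·3025 + (1/22)·3249 + (5/22)·3364
     = 47271/22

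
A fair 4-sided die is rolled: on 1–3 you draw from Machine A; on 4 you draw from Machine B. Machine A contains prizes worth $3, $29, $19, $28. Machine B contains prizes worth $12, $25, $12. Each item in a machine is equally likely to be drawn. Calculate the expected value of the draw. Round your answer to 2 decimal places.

$18.90

E[X | Machine A] = (3 + 29 + 19 + 28)/4 = 79/4
E[X | Machine B] = (12 + 25 + 12)/3 = 49/3
E[X] = (3/4)·79/4 + (1/4)·49/3 = 907/48 ≈ 18.90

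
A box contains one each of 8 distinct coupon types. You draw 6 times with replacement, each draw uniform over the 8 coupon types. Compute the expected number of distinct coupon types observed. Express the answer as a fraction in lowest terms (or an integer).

Let Xⱼ=1 if type j appears at least once. P(Xⱼ=1) = 1 − ((8−1)/8)^6 = 144495/262144.
E[#distinct] = 8·144495/262144 = 144495/32768.

144495/32768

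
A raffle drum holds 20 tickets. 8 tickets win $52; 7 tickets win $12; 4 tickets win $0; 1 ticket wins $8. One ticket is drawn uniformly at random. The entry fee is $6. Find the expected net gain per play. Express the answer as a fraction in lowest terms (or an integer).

E[payout] = (8/20)·52 + (7/20)·12 + (4/20)·0 + (1/20)·8 = 127/5
Expected profit = 127/5 − 6 = 97/5

97/5 dollars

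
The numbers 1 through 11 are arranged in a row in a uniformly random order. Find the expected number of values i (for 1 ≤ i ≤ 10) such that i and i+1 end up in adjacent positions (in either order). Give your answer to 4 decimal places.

For each i ∈ {1,…,10}, let Xᵢ = 1 if i and i+1 are adjacent. P(Xᵢ=1) = 2·(11−1)!/11! = 2/11.
By linearity, E[ΣXᵢ] = (10)·(2/11) = 20/11.
≈ 1.8182

1.8182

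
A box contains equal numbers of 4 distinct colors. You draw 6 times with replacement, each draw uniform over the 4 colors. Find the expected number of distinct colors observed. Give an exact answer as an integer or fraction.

3367/1024

Let Xⱼ=1 if type j appears at least once. P(Xⱼ=1) = 1 − ((4−1)/4)^6 = 3367/4096.
E[#distinct] = 4·3367/4096 = 3367/1024.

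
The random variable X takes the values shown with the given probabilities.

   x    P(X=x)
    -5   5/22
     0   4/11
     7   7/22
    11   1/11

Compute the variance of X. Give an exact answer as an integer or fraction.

3376/121

E[X] = (5/22)·(-5) + (4/11)·0 + (7/22)·7 + (1/11)·11 = 23/11
E[X²] = (5/22)·25 + (4/11)·0 + (7/22)·49 + (1/11)·121 = 355/11
Var(X) = 355/11 − (23/11)² = 3376/121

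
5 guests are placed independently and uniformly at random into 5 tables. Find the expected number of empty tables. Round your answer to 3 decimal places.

Let Xⱼ=1 if table j is empty. P(Xⱼ=1) = ((5-1)/5)^5 = 1024/3125.
By linearity, E[#empty] = 5·1024/3125 = 1024/625.
≈ 1.638

1.638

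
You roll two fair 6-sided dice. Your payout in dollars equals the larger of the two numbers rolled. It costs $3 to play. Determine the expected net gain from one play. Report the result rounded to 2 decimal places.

$1.47

Distribution of the larger of the two numbers rolled: 1 w.p. 1/36, 2 w.p. 1/12, 3 w.p. 5/36, 4 w.p. 7/36, 5 w.p. 1/4, 6 w.p. 11/36
E[payout] = (1/36)·1 + (1/12)·2 + (5/36)·3 + (7/36)·4 + (1/4)·5 + (11/36)·6 = 161/36
Expected profit = 161/36 − 3 = 53/36 ≈ $1.47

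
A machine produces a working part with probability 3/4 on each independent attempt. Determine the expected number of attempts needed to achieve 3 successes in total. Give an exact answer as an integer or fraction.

By linearity (sum of 3 independent geometric waits), E[trials] = 3/p = 3/(3/4) = 4.

4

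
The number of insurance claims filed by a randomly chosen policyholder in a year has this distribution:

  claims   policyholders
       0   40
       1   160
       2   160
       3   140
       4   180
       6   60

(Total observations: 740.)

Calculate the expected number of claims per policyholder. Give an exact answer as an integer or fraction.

Total = 740, so P(claims=0) = 40/740, etc.
E[X] = (2/37)·0 + (8/37)·1 + (8/37)·2 + (7/37)·3 + (9/37)·4 + (3/37)·6
     = 99/37

99/37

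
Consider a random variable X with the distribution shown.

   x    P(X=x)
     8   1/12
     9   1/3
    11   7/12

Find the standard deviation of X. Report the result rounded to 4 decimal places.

E[X] = 121/12, E[X²] = 1235/12
Var(X) = E[X²] − (E[X])² = 1235/12 − 14641/144 = 179/144
SD(X) = √(179/144) ≈ 1.1149

1.1149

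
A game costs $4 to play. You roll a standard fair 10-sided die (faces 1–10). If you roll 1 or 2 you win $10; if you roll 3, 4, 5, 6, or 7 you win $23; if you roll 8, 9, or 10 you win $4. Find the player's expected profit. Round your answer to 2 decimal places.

E[payout] = (3/10)·4 + (1/5)·10 + (1/2)·23 = 147/10
Expected profit = 147/10 − 4 = 107/10 ≈ $10.70

$10.70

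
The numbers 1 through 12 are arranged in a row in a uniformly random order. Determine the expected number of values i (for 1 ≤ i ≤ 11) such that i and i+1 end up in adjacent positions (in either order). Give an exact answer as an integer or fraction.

For each i ∈ {1,…,11}, let Xᵢ = 1 if i and i+1 are adjacent. P(Xᵢ=1) = 2·(12−1)!/12! = 2/12.
By linearity, E[ΣXᵢ] = (11)·(2/12) = 11/6.

11/6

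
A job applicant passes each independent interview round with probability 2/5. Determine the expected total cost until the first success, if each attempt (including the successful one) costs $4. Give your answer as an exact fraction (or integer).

$10

E[#attempts] = 1/p = 5/2; E[cost] = 4·5/2 = 10.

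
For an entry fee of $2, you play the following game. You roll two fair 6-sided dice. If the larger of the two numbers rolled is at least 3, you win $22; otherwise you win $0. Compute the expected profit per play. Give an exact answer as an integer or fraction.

158/9 dollars

E[payout] = (1/9)·0 + (8/9)·22 = 176/9
Expected profit = 176/9 − 2 = 158/9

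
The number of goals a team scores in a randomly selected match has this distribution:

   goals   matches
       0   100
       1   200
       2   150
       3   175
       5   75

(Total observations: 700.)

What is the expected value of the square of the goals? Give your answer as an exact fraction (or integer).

85/14

Total = 700, so P(goals=0) = 100/700, etc.
E[X²] = (1/7)·0 + (2/7)·1 + (3/14)·4 + (1/4)·9 + (3/28)·25
     = 85/14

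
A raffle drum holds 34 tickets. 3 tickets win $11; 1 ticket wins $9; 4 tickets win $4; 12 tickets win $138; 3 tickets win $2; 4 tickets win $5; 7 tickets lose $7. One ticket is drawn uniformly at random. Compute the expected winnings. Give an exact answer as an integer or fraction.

1691/34 dollars

E[payout] = (3/34)·11 + (1/34)·9 + (4/34)·4 + (12/34)·138 + (3/34)·2 + (4/34)·5 + (7/34)·(-7) = 1691/34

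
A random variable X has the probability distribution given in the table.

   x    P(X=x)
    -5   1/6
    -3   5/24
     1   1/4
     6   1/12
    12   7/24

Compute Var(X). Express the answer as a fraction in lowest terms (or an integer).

E[X] = (1/6)·(-5) + (5/24)·(-3) + (1/4)·1 + (1/12)·6 + (7/24)·12 = 67/24
E[X²] = (1/6)·25 + (5/24)·9 + (1/4)·1 + (1/12)·36 + (7/24)·144 = 1231/24
Var(X) = 1231/24 − (67/24)² = 25055/576

25055/576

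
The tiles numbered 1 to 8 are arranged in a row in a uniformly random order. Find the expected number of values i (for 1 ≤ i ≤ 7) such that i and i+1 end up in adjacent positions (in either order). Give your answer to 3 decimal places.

For each i ∈ {1,…,7}, let Xᵢ = 1 if i and i+1 are adjacent. P(Xᵢ=1) = 2·(8−1)!/8! = 2/8.
By linearity, E[ΣXᵢ] = (7)·(2/8) = 7/4.
≈ 1.750

1.750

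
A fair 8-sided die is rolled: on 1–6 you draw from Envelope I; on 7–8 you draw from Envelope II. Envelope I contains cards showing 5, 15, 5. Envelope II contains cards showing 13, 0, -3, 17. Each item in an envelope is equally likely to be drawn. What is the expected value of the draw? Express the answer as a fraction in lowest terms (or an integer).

127/16

E[X | Envelope I] = (5 + 15 + 5)/3 = 25/3
E[X | Envelope II] = (13 + 0 − 3 + 17)/4 = 27/4
E[X] = (3/4)·25/3 + (1/4)·27/4 = 127/16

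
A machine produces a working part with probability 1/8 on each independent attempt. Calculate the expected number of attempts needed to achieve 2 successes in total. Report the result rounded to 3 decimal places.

By linearity (sum of 2 independent geometric waits), E[trials] = 2/p = 2/(1/8) = 16.
≈ 16.000

16.000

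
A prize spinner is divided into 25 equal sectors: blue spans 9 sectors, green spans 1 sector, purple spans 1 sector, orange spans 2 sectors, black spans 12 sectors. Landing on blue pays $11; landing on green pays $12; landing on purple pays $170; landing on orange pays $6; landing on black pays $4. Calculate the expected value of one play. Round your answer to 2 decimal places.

$13.64

E[payout] = (9/25)·11 + (1/25)·12 + (1/25)·170 + (2/25)·6 + (12/25)·4 = 341/25
≈ $13.64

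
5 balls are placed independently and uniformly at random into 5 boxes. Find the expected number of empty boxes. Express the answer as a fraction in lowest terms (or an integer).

1024/625

Let Xⱼ=1 if box j is empty. P(Xⱼ=1) = ((5-1)/5)^5 = 1024/3125.
By linearity, E[#empty] = 5·1024/3125 = 1024/625.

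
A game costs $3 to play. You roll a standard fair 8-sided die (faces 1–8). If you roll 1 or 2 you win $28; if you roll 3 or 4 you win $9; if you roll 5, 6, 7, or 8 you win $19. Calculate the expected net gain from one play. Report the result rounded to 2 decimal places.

E[payout] = (1/4)·9 + (1/2)·19 + (1/4)·28 = 75/4
Expected profit = 75/4 − 3 = 63/4 ≈ $15.75

$15.75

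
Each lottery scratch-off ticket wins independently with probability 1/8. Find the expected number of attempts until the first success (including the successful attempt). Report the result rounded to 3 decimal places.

For a geometric distribution, E[trials] = 1/p = 1/(1/8) = 8.
≈ 8.000

8.000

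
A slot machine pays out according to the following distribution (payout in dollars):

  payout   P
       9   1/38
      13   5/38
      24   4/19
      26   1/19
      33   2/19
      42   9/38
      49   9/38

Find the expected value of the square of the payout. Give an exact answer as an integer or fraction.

48727/38

E[X²] = (1/38)·81 + (5/38)·169 + (4/19)·576 + (1/19)·676 + (2/19)·1089 + (9/38)·1764 + (9/38)·2401
     = 48727/38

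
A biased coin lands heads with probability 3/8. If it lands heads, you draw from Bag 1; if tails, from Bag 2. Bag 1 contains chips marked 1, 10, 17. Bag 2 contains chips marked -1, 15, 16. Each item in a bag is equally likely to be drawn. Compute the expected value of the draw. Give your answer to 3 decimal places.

9.750

E[X | Bag 1] = (1 + 10 + 17)/3 = 28/3
E[X | Bag 2] = (-1 + 15 + 16)/3 = 10
E[X] = (3/8)·28/3 + (5/8)·10 = 39/4 ≈ 9.750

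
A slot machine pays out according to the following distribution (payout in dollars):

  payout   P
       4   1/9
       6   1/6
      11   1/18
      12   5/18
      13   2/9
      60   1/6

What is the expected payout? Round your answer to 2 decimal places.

E[X] = (1/9)·4 + (1/6)·6 + (1/18)·11 + (5/18)·12 + (2/9)·13 + (1/6)·60
     = 329/18 ≈ 18.28

$18.28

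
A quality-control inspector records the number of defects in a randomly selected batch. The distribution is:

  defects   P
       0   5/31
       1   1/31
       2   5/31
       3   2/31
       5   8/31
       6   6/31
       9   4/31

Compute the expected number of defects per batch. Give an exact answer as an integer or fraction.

E[X] = (5/31)·0 + (1/31)·1 + (5/31)·2 + (2/31)·3 + (8/31)·5 + (6/31)·6 + (4/31)·9
     = 129/31

129/31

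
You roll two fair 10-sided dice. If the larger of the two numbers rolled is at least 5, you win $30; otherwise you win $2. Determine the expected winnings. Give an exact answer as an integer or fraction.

638/25 dollars

E[payout] = (4/25)·2 + (21/25)·30 = 638/25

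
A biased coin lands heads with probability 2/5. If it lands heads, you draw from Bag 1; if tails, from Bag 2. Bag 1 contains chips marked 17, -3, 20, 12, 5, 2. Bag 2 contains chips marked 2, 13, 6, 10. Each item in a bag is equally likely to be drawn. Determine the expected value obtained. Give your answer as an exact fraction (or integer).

491/60

E[X | Bag 1] = (17 − 3 + 20 + 12 + 5 + 2)/6 = 53/6
E[X | Bag 2] = (2 + 13 + 6 + 10)/4 = 31/4
E[X] = (2/5)·53/6 + (3/5)·31/4 = 491/60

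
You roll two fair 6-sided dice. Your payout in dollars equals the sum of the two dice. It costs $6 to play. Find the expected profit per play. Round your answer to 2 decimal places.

Distribution of the sum of the two dice: 2 w.p. 1/36, 3 w.p. 1/18, 4 w.p. 1/12, 5 w.p. 1/9, 6 w.p. 5/36, 7 w.p. 1/6, …
E[payout] = (1/36)·2 + (1/18)·3 + (1/12)·4 + (1/9)·5 + (5/36)·6 + (1/6)·7 + (5/36)·8 + (1/9)·9 + (1/12)·10 + (1/18)·11 + (1/36)·12 = 7
Expected profit = 7 − 6 = 1 ≈ $1.00

$1.00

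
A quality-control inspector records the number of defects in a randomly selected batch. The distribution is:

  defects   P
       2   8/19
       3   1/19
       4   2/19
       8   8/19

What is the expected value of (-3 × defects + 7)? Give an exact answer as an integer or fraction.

E[-3x+7] = (8/19)·1 + (1/19)·(-2) + (2/19)·(-5) + (8/19)·(-17)
     = -140/19

-140/19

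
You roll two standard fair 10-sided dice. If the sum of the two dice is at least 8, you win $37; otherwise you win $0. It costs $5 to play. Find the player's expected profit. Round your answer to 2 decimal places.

E[payout] = (21/100)·0 + (79/100)·37 = 2923/100
Expected profit = 2923/100 − 5 = 2423/100 ≈ $24.23

$24.23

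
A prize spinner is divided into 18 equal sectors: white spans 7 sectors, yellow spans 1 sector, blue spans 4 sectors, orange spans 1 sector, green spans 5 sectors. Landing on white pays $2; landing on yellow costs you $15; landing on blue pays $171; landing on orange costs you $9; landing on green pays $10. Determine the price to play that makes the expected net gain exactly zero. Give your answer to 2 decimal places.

E[payout] = (7/18)·2 + (1/18)·(-15) + (4/18)·171 + (1/18)·(-9) + (5/18)·10 = 362/9
Fair fee = E[payout] = 362/9 ≈ $40.22

$40.22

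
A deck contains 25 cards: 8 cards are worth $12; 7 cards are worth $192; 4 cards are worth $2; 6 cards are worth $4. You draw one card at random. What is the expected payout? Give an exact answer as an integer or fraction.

E[payout] = (8/25)·12 + (7/25)·192 + (4/25)·2 + (6/25)·4 = 1472/25

1472/25 dollars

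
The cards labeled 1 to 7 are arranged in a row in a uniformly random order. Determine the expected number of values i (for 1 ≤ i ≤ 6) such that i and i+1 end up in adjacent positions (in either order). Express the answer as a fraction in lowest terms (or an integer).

For each i ∈ {1,…,6}, let Xᵢ = 1 if i and i+1 are adjacent. P(Xᵢ=1) = 2·(7−1)!/7! = 2/7.
By linearity, E[ΣXᵢ] = (6)·(2/7) = 12/7.

12/7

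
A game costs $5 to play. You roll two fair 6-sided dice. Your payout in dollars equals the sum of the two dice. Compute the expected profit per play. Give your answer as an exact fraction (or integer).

Distribution of the sum of the two dice: 2 w.p. 1/36, 3 w.p. 1/18, 4 w.p. 1/12, 5 w.p. 1/9, 6 w.p. 5/36, 7 w.p. 1/6, …
E[payout] = (1/36)·2 + (1/18)·3 + (1/12)·4 + (1/9)·5 + (5/36)·6 + (1/6)·7 + (5/36)·8 + (1/9)·9 + (1/12)·10 + (1/18)·11 + (1/36)·12 = 7
Expected profit = 7 − 5 = 2

$2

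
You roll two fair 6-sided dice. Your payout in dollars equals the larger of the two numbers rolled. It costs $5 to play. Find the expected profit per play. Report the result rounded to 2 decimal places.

-$0.53

Distribution of the larger of the two numbers rolled: 1 w.p. 1/36, 2 w.p. 1/12, 3 w.p. 5/36, 4 w.p. 7/36, 5 w.p. 1/4, 6 w.p. 11/36
E[payout] = (1/36)·1 + (1/12)·2 + (5/36)·3 + (7/36)·4 + (1/4)·5 + (11/36)·6 = 161/36
Expected profit = 161/36 − 5 = -19/36 ≈ -$0.53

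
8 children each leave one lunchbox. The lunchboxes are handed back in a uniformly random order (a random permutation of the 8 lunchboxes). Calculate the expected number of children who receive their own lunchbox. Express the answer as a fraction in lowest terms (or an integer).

Let Xᵢ = 1 if person i gets their own lunchbox. For each i, P(Xᵢ=1) = 1/8.
By linearity of expectation, E[X₁+…+X_8] = 8·(1/8) = 1.

1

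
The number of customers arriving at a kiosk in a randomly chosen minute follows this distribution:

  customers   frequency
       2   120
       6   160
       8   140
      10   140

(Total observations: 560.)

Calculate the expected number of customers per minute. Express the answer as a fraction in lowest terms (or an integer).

93/14

Total = 560, so P(customers=2) = 120/560, etc.
E[X] = (3/14)·2 + (2/7)·6 + (1/4)·8 + (1/4)·10
     = 93/14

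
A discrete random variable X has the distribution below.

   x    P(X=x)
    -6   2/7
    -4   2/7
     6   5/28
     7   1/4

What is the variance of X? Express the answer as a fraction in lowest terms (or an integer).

E[X] = (2/7)·(-6) + (2/7)·(-4) + (5/28)·6 + (1/4)·7 = -1/28
E[X²] = (2/7)·36 + (2/7)·16 + (5/28)·36 + (1/4)·49 = 939/28
Var(X) = 939/28 − (-1/28)² = 26291/784

26291/784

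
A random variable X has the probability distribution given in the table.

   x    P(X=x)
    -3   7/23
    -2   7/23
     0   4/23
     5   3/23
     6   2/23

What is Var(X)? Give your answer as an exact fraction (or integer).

E[X] = (7/23)·(-3) + (7/23)·(-2) + (4/23)·0 + (3/23)·5 + (2/23)·6 = -8/23
E[X²] = (7/23)·9 + (7/23)·4 + (4/23)·0 + (3/23)·25 + (2/23)·36 = 238/23
Var(X) = 238/23 − (-8/23)² = 5410/529

5410/529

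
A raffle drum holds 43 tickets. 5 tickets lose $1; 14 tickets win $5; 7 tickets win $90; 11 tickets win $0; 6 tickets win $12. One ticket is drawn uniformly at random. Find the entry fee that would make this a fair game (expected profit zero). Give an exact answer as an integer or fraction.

767/43 dollars

E[payout] = (5/43)·(-1) + (14/43)·5 + (7/43)·90 + (11/43)·0 + (6/43)·12 = 767/43
Fair fee = E[payout] = 767/43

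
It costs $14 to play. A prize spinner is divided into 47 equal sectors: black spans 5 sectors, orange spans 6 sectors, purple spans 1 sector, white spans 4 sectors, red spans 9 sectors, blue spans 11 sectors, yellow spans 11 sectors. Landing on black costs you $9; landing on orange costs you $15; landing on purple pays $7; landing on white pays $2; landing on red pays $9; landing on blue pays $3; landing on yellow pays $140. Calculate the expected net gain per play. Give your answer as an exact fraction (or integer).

876/47 dollars

E[payout] = (5/47)·(-9) + (6/47)·(-15) + (1/47)·7 + (4/47)·2 + (9/47)·9 + (11/47)·3 + (11/47)·140 = 1534/47
Expected profit = 1534/47 − 14 = 876/47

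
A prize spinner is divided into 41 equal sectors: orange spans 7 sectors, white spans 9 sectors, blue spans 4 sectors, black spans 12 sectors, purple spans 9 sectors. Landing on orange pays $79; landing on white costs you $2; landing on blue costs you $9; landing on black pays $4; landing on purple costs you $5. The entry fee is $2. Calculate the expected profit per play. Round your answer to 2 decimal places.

E[payout] = (7/41)·79 + (9/41)·(-2) + (4/41)·(-9) + (12/41)·4 + (9/41)·(-5) = 502/41
Expected profit = 502/41 − 2 = 420/41 ≈ $10.24

$10.24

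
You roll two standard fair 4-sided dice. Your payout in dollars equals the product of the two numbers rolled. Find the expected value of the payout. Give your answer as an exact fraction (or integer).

25/4 dollars

Distribution of the product of the two numbers rolled: 1 w.p. 1/16, 2 w.p. 1/8, 3 w.p. 1/8, 4 w.p. 3/16, 6 w.p. 1/8, 8 w.p. 1/8, …
E[payout] = (1/16)·1 + (1/8)·2 + (1/8)·3 + (3/16)·4 + (1/8)·6 + (1/8)·8 + (1/16)·9 + (1/8)·12 + (1/16)·16 = 25/4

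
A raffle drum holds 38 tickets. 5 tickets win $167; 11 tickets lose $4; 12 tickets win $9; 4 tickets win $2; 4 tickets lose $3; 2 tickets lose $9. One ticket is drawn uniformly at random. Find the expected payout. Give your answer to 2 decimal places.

E[payout] = (5/38)·167 + (11/38)·(-4) + (12/38)·9 + (4/38)·2 + (4/38)·(-3) + (2/38)·(-9) = 877/38
≈ $23.08

$23.08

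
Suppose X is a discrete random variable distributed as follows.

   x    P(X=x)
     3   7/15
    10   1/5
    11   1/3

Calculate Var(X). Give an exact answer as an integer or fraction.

E[X] = (7/15)·3 + (1/5)·10 + (1/3)·11 = 106/15
E[X²] = (7/15)·9 + (1/5)·100 + (1/3)·121 = 968/15
Var(X) = 968/15 − (106/15)² = 3284/225

3284/225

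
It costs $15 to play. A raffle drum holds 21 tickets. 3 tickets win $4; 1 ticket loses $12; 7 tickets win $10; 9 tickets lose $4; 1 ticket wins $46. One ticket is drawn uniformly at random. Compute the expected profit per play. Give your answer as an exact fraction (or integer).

E[payout] = (3/21)·4 + (1/21)·(-12) + (7/21)·10 + (9/21)·(-4) + (1/21)·46 = 80/21
Expected profit = 80/21 − 15 = -235/21

-235/21 dollars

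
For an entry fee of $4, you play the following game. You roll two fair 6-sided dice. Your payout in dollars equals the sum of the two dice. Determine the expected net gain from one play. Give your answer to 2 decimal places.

$3.00

Distribution of the sum of the two dice: 2 w.p. 1/36, 3 w.p. 1/18, 4 w.p. 1/12, 5 w.p. 1/9, 6 w.p. 5/36, 7 w.p. 1/6, …
E[payout] = (1/36)·2 + (1/18)·3 + (1/12)·4 + (1/9)·5 + (5/36)·6 + (1/6)·7 + (5/36)·8 + (1/9)·9 + (1/12)·10 + (1/18)·11 + (1/36)·12 = 7
Expected profit = 7 − 4 = 3 ≈ $3.00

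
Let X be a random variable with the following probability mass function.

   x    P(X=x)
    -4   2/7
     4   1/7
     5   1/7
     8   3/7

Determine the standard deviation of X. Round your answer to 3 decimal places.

E[X] = 25/7, E[X²] = 265/7
Var(X) = E[X²] − (E[X])² = 265/7 − 625/49 = 1230/49
SD(X) = √(1230/49) ≈ 5.010

5.010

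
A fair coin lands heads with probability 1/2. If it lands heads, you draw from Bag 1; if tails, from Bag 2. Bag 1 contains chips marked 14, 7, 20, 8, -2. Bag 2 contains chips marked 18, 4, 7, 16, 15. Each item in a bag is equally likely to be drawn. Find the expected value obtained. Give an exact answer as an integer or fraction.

E[X | Bag 1] = (14 + 7 + 20 + 8 − 2)/5 = 47/5
E[X | Bag 2] = (18 + 4 + 7 + 16 + 15)/5 = 12
E[X] = (1/2)·47/5 + (1/2)·12 = 107/10

107/10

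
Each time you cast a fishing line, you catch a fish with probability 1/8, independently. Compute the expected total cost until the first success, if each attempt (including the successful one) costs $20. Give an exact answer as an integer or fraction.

E[#attempts] = 1/p = 8; E[cost] = 20·8 = 160.

$160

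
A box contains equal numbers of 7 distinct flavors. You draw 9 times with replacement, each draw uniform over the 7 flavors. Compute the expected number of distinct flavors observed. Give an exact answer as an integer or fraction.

30275911/5764801

Let Xⱼ=1 if type j appears at least once. P(Xⱼ=1) = 1 − ((7−1)/7)^9 = 30275911/40353607.
E[#distinct] = 7·30275911/40353607 = 30275911/5764801.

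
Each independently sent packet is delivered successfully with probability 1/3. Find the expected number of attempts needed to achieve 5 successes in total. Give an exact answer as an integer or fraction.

15

By linearity (sum of 5 independent geometric waits), E[trials] = 5/p = 5/(1/3) = 15.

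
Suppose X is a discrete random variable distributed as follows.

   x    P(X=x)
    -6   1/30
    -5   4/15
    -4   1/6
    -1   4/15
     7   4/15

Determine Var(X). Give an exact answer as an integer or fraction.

E[X] = (1/30)·(-6) + (4/15)·(-5) + (1/6)·(-4) + (4/15)·(-1) + (4/15)·7 = -3/5
E[X²] = (1/30)·36 + (4/15)·25 + (1/6)·16 + (4/15)·1 + (4/15)·49 = 358/15
Var(X) = 358/15 − (-3/5)² = 1763/75

1763/75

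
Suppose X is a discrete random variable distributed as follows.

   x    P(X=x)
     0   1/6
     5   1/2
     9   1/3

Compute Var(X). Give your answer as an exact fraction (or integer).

37/4

E[X] = (1/6)·0 + (1/2)·5 + (1/3)·9 = 11/2
E[X²] = (1/6)·0 + (1/2)·25 + (1/3)·81 = 79/2
Var(X) = 79/2 − (11/2)² = 37/4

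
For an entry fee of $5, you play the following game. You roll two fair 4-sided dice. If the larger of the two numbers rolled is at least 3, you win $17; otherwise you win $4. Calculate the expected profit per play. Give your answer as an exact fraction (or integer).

E[payout] = (1/4)·4 + (3/4)·17 = 55/4
Expected profit = 55/4 − 5 = 35/4

35/4 dollars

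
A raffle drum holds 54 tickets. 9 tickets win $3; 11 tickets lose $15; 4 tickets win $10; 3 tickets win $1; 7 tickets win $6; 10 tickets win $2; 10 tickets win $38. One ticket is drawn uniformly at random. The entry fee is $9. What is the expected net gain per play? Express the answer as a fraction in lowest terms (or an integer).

E[payout] = (9/54)·3 + (11/54)·(-15) + (4/54)·10 + (3/54)·1 + (7/54)·6 + (10/54)·2 + (10/54)·38 = 347/54
Expected profit = 347/54 − 9 = -139/54

-139/54 dollars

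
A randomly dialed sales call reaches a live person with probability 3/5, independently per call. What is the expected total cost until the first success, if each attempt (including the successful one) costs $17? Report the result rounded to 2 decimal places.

$28.33

E[#attempts] = 1/p = 5/3; E[cost] = 17·5/3 = 85/3.
≈ 28.33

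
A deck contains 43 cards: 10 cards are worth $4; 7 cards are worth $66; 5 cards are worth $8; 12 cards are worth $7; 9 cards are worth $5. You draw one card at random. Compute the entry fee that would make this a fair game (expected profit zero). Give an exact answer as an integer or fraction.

671/43 dollars

E[payout] = (10/43)·4 + (7/43)·66 + (5/43)·8 + (12/43)·7 + (9/43)·5 = 671/43
Fair fee = E[payout] = 671/43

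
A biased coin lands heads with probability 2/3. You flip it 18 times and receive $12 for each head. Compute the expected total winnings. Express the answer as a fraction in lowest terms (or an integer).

E[#heads] = 18·2/3 = 12 (linearity over flips).
E[winnings] = 12·12 = 144.

$144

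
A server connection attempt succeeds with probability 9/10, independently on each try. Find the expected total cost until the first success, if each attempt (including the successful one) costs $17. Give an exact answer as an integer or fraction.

E[#attempts] = 1/p = 10/9; E[cost] = 17·10/9 = 170/9.

170/9 dollars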